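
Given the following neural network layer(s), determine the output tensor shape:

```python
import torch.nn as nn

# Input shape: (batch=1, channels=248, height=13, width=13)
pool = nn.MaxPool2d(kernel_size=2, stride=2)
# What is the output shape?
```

Input: (1, 248, 13, 13) -> Output: (1, 248, 6, 6)

Answer: (1, 248, 6, 6)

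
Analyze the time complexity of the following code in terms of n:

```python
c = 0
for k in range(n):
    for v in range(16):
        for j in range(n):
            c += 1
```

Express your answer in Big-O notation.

Each loop level contributes: n × 1 × n. Multiplying the contributions gives O(n^2).

Answer: O(n^2)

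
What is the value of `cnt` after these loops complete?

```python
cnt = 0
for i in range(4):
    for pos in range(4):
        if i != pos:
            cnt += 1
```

4² - 4 (exclude diagonal)
`cnt` takes the values: 0 → 1 → 2 → 3 → 4 → 5 → 6 → 7 → 8 → 9 → 10 → 11 → 12

Answer: 12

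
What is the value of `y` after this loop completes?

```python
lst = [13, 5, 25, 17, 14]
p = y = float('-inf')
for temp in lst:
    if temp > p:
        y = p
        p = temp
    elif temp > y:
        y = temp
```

Second largest (with repeats) in [13, 5, 25, 17, 14]
`y` takes the values: -inf → 5 → 13 → 17

Answer: 17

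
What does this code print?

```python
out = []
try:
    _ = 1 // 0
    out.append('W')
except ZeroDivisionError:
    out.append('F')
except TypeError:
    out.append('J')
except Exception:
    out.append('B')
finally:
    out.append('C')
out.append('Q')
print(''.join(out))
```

Execution trace: 'F' (except ZeroDivisionError) → 'C' (finally) → 'Q' (after the try/except). Output: FCQ

Answer: FCQ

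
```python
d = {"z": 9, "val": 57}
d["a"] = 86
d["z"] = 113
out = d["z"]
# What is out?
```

Trace:
`d = {"z": 9, "val": 57}` → d = {'z': 9, 'val': 57}
`d["a"] = 86` → d = {'z': 9, 'val': 57, 'a': 86}
`d["z"] = 113` → d = {'z': 113, 'val': 57, 'a': 86}
`out = d["z"]` → out = 113
So out = 113

Answer: 113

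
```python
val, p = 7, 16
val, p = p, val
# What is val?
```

Trace:
`val, p = 7, 16` → val = 7; p = 16
`val, p = p, val` → val = 16; p = 7
So val = 16

Answer: 16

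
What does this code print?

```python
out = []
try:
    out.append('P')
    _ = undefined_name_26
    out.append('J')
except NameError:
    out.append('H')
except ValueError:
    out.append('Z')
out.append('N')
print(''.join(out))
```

Execution trace: 'P' (try body) → 'H' (except NameError) → 'N' (after the try/except). Output: PHN

Answer: PHN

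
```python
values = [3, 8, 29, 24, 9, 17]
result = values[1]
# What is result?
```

Trace:
`values = [3, 8, 29, 24, 9, 17]` → values = [3, 8, 29, 24, 9, 17]
`result = values[1]` → result = 8
So result = 8

Answer: 8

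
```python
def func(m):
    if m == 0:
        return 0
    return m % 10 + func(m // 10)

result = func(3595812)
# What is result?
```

Sum of digits of 3595812: 2 + 1 + 8 + 5 + 9 + 5 + 3 = 33

Answer: 33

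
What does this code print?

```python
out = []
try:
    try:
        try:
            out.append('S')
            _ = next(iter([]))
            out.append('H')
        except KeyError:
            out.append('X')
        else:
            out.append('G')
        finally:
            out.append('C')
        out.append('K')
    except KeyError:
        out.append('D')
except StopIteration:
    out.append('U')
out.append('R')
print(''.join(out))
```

Execution trace: 'S' (inner try body) → 'C' (inner finally) → 'U' (outer except StopIteration) → 'R' (after the try/except). Output: SCUR

Answer: SCUR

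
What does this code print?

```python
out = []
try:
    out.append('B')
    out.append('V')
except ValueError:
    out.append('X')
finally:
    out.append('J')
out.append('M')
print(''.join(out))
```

Execution trace: 'B' (try body) → 'V' (try body, no exception) → 'J' (finally) → 'M' (after the try/except). Output: BVJM

Answer: BVJM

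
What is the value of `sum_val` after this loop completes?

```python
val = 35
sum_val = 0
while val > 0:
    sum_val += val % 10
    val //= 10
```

Sum digits of 35
`sum_val` takes the values: 0 → 5 → 8

Answer: 8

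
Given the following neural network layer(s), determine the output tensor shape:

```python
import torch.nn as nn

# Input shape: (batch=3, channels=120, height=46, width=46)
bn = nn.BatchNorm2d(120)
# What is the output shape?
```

Input: (3, 120, 46, 46) -> Output: (3, 120, 46, 46)

Answer: (3, 120, 46, 46)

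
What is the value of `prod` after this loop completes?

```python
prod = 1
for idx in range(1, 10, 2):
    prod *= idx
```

Product of 1, 3, 5, ... up to 9
`prod` takes the values: 1 → 3 → 15 → 105 → 945

Answer: 945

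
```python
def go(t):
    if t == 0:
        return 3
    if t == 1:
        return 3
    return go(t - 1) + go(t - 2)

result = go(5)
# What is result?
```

Build up from base cases: go(0)=3, go(1)=3, go(2)=6, go(3)=9, go(4)=15, go(5)=24

Answer: 24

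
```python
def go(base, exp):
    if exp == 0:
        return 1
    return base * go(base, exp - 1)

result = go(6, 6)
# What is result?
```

go(6, 6) = 6 * 6 * 6 * 6 * 6 * 6 = 46656

Answer: 46656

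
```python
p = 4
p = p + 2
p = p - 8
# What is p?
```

Trace:
`p = 4` → p = 4
`p = p + 2` → p = 6
`p = p - 8` → p = -2
So p = -2

Answer: -2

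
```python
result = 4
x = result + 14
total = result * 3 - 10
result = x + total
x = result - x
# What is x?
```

Trace:
`result = 4` → result = 4
`x = result + 14` → x = 18
`total = result * 3 - 10` → total = 2
`result = x + total` → result = 20
`x = result - x` → x = 2
So x = 2

Answer: 2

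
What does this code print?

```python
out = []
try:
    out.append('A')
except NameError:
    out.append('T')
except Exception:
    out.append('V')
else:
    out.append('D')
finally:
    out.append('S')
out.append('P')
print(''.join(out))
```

Execution trace: 'A' (try body, no exception) → 'D' (else) → 'S' (finally) → 'P' (after the try/except). Output: ADSP

Answer: ADSP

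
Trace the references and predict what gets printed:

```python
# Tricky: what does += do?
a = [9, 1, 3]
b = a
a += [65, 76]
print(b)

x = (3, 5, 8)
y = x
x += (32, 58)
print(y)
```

Key concept: += behavior differs for mutable vs immutable.
Step by step:
`a = [9, 1, 3]` → a = [9, 1, 3]
`b = a` → b = [9, 1, 3] (same object as a)
`a += [65, 76]` → a = [9, 1, 3, 65, 76] (same object as b); b = [9, 1, 3, 65, 76] (same object as a)
`print(b)` → prints [9, 1, 3, 65, 76]
`x = (3, 5, 8)` → x = (3, 5, 8)
`y = x` → y = (3, 5, 8)
`x += (32, 58)` → x = (3, 5, 8, 32, 58)
`print(y)` → prints (3, 5, 8)

Answer:
[9, 1, 3, 65, 76]
(3, 5, 8)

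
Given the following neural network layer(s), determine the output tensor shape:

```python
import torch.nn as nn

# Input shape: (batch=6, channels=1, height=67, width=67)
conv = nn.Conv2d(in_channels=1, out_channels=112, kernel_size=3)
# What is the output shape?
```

Input: (6, 1, 67, 67) -> Output: (6, 112, 65, 65)

Answer: (6, 112, 65, 65)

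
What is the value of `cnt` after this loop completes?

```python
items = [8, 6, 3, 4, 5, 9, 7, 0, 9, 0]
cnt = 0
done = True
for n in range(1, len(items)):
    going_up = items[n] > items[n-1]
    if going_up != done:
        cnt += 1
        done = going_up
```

Count direction changes in [8, 6, 3, 4, 5, 9, 7, 0, 9, 0]
`cnt` takes the values: 0 → 1 → 2 → 3 → 4 → 5

Answer: 5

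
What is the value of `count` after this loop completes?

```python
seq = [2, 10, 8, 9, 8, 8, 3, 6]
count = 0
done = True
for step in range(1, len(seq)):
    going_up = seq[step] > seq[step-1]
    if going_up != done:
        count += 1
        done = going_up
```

Count direction changes in [2, 10, 8, 9, 8, 8, 3, 6]
`count` takes the values: 0 → 1 → 2 → 3 → 4

Answer: 4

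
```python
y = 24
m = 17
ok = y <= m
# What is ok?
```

Trace:
`y = 24` → y = 24
`m = 17` → m = 17
`ok = y <= m` → ok = False
So ok = False

Answer: False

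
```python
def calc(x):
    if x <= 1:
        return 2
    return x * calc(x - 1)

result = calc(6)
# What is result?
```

calc(6) = 6 * 5 * 4 * 3 * 2 * 2 = 1440

Answer: 1440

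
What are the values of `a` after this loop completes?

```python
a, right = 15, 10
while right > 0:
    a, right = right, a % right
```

GCD of 15 and 10
`a` takes the values: 15 → 10 → 5

Answer: 5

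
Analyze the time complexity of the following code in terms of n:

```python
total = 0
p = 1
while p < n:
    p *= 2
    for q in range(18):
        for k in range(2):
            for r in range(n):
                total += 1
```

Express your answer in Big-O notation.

Each loop level contributes: log n × 1 × 1 × n. Multiplying the contributions gives O(n log n).

Answer: O(n log n)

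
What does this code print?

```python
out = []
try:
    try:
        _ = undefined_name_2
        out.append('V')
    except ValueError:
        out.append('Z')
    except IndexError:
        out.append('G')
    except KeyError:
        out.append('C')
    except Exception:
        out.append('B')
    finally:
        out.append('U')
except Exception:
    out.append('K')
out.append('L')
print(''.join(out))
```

Execution trace: 'B' (inner except Exception) → 'U' (inner finally) → 'L' (after the try/except). Output: BUL

Answer: BUL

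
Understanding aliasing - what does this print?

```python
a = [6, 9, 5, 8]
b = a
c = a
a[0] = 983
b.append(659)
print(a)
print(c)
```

Key concept: multiple aliases.
Step by step:
`a = [6, 9, 5, 8]` → a = [6, 9, 5, 8]
`b = a` → b = [6, 9, 5, 8] (same object as a)
`c = a` → c = [6, 9, 5, 8] (same object as a, b)
`a[0] = 983` → a = [983, 9, 5, 8] (same object as b, c); b = [983, 9, 5, 8] (same object as a, c); c = [983, 9, 5, 8] (same object as a, b)
`b.append(659)` → a = [983, 9, 5, 8, 659] (same object as b, c); b = [983, 9, 5, 8, 659] (same object as a, c); c = [983, 9, 5, 8, 659] (same object as a, b)
`print(a)` → prints [983, 9, 5, 8, 659]
`print(c)` → prints [983, 9, 5, 8, 659]

Answer:
[983, 9, 5, 8, 659]
[983, 9, 5, 8, 659]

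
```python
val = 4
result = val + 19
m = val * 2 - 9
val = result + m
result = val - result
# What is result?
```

Trace:
`val = 4` → val = 4
`result = val + 19` → result = 23
`m = val * 2 - 9` → m = -1
`val = result + m` → val = 22
`result = val - result` → result = -1
So result = -1

Answer: -1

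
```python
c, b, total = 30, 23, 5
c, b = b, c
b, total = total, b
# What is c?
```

Trace:
`c, b, total = 30, 23, 5` → c = 30; b = 23; total = 5
`c, b = b, c` → c = 23; b = 30
`b, total = total, b` → b = 5; total = 30
So c = 23

Answer: 23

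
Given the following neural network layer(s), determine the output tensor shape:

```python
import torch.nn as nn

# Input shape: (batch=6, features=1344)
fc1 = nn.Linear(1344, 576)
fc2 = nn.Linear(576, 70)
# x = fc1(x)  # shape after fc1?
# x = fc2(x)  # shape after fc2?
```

Input: (6, 1344) -> after fc1: (6, 576) -> Output: (6, 70)

Answer: (6, 70)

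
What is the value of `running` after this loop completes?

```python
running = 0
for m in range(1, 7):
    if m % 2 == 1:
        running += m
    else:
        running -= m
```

Add odd, subtract even
`running` takes the values: 0 → 1 → -1 → 2 → -2 → 3 → -3

Answer: -3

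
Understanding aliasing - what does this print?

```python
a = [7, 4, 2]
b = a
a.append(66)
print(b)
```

Key concept: basic list aliasing.
Step by step:
`a = [7, 4, 2]` → a = [7, 4, 2]
`b = a` → b = [7, 4, 2] (same object as a)
`a.append(66)` → a = [7, 4, 2, 66] (same object as b); b = [7, 4, 2, 66] (same object as a)
`print(b)` → prints [7, 4, 2, 66]

Answer: [7, 4, 2, 66]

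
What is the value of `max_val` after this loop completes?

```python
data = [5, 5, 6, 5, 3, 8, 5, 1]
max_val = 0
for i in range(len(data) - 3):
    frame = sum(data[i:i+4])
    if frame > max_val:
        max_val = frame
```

Max sum of 4-element window in [5, 5, 6, 5, 3, 8, 5, 1]
`max_val` takes the values: 0 → 21 → 22

Answer: 22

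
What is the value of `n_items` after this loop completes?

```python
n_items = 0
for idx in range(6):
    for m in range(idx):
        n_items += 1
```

Triangle number: 0+1+2+...+5
`n_items` takes the values: 0 → 1 → 2 → 3 → 4 → 5 → 6 → 7 → 8 → 9 → 10 → 11 → 12 → 13 → 14 → 15

Answer: 15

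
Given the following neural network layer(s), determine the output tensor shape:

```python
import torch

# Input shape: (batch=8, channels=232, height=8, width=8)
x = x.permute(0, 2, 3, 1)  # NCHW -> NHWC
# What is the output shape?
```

Input: (8, 232, 8, 8) -> Output: (8, 8, 8, 232)

Answer: (8, 8, 8, 232)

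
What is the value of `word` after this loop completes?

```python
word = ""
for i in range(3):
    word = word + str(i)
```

Concatenate digits 0 to 2
`word` takes the values: "" → "0" → "01" → "012"

Answer: "012"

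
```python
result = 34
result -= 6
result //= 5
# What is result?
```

Trace:
`result = 34` → result = 34
`result -= 6` → result = 28
`result //= 5` → result = 5
So result = 5

Answer: 5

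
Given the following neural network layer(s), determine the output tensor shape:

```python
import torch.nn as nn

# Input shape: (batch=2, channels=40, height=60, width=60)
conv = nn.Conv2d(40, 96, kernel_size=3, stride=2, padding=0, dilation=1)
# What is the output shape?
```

Input: (2, 40, 60, 60) -> Output: (2, 96, 29, 29)

Answer: (2, 96, 29, 29)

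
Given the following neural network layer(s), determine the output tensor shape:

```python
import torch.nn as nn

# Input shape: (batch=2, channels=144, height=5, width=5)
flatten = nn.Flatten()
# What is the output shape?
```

Input: (2, 144, 5, 5) -> Output: (2, 3600)

Answer: (2, 3600)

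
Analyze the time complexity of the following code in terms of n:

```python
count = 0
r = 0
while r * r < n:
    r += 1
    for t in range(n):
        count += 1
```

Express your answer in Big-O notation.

Each loop level contributes: √n × n. Multiplying the contributions gives O(n√n).

Answer: O(n√n)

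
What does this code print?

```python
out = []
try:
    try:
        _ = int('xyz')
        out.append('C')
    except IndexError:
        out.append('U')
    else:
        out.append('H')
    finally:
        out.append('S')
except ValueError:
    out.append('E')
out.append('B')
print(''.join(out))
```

Execution trace: 'S' (finally) → 'E' (outer except ValueError) → 'B' (after the try/except). Output: SEB

Answer: SEB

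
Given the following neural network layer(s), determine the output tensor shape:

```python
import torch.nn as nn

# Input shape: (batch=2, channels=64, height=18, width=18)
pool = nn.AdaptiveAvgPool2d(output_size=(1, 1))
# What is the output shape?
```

Input: (2, 64, 18, 18) -> Output: (2, 64, 1, 1)

Answer: (2, 64, 1, 1)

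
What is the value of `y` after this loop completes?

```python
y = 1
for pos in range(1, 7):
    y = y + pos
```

Start at 1, add 1 through 6
`y` takes the values: 1 → 2 → 4 → 7 → 11 → 16 → 22

Answer: 22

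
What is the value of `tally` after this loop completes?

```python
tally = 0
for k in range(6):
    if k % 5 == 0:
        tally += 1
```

Count numbers divisible by 5 in range(6)
`tally` takes the values: 0 → 1 → 2

Answer: 2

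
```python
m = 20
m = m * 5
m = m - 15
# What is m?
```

Trace:
`m = 20` → m = 20
`m = m * 5` → m = 100
`m = m - 15` → m = 85
So m = 85

Answer: 85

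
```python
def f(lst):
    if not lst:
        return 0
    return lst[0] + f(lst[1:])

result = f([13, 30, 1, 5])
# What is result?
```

13 + 30 + 1 + 5 + 0 = 49

Answer: 49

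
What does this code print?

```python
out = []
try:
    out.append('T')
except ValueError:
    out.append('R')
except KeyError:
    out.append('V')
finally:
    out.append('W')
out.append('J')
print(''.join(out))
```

Execution trace: 'T' (try body, no exception) → 'W' (finally) → 'J' (after the try/except). Output: TWJ

Answer: TWJ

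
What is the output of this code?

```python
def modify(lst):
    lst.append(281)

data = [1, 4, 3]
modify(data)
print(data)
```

Key concept: function modifies passed list.
Step by step:
`data = [1, 4, 3]` → data = [1, 4, 3]
`modify(data)` → data = [1, 4, 3, 281]
`print(data)` → prints [1, 4, 3, 281]

Answer: [1, 4, 3, 281]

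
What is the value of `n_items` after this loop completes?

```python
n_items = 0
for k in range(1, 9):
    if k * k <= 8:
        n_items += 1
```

Count numbers where k² ≤ 8
`n_items` takes the values: 0 → 1 → 2

Answer: 2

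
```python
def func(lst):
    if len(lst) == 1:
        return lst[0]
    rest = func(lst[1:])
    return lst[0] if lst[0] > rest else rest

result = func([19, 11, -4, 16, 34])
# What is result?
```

Recursive max over [19, 11, -4, 16, 34] = 34

Answer: 34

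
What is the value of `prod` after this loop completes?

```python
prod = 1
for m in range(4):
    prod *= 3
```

3^4 = 81
`prod` takes the values: 1 → 3 → 9 → 27 → 81

Answer: 81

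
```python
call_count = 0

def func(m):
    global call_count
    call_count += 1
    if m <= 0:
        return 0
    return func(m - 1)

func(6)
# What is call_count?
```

Linear recursion stepping by 1: 7 calls from m=6 down to ≤0.

Answer: 7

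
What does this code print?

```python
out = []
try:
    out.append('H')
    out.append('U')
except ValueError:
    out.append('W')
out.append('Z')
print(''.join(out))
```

Execution trace: 'H' (try body) → 'U' (try body, no exception) → 'Z' (after the try/except). Output: HUZ

Answer: HUZ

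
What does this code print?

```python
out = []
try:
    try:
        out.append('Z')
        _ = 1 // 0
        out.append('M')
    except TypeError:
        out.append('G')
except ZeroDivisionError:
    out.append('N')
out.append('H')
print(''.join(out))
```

Execution trace: 'Z' (try body) → 'N' (outer except ZeroDivisionError) → 'H' (after the try/except). Output: ZNH

Answer: ZNH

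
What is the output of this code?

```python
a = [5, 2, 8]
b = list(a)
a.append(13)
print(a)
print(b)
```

Key concept: list() constructor creates copy.
Step by step:
`a = [5, 2, 8]` → a = [5, 2, 8]
`b = list(a)` → b = [5, 2, 8]
`a.append(13)` → a = [5, 2, 8, 13]
`print(a)` → prints [5, 2, 8, 13]
`print(b)` → prints [5, 2, 8]

Answer:
[5, 2, 8, 13]
[5, 2, 8]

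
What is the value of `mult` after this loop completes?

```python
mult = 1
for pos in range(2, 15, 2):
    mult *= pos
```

Product of even numbers 2 to 14
`mult` takes the values: 1 → 2 → 8 → 48 → 384 → 3840 → 46080 → 645120

Answer: 645120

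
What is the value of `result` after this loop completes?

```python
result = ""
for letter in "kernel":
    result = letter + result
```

Reverse 'kernel'
`result` takes the values: "" → "k" → "ek" → "rek" → "nrek" → "enrek" → "lenrek"

Answer: "lenrek"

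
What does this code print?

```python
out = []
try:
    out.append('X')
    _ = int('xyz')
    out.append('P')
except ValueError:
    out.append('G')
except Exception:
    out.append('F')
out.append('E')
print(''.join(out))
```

Execution trace: 'X' (try body) → 'G' (except ValueError) → 'E' (after the try/except). Output: XGE

Answer: XGE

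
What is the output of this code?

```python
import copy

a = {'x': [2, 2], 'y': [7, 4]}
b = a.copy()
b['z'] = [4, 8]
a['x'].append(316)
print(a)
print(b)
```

Key concept: shallow copy of dict with mutable values.
Step by step:
`a = {'x': [2, 2], 'y': [7, 4]}` → a = {'x': [2, 2], 'y': [7, 4]}
`b = a.copy()` → b = {'x': [2, 2], 'y': [7, 4]}
`b['z'] = [4, 8]` → b = {'x': [2, 2], 'y': [7, 4], 'z': [4, 8]}
`a['x'].append(316)` → a = {'x': [2, 2, 316], 'y': [7, 4]}; b = {'x': [2, 2, 316], 'y': [7, 4], 'z': [4, 8]}
`print(a)` → prints {'x': [2, 2, 316], 'y': [7, 4]}
`print(b)` → prints {'x': [2, 2, 316], 'y': [7, 4], 'z': [4, 8]}

Answer:
{'x': [2, 2, 316], 'y': [7, 4]}
{'x': [2, 2, 316], 'y': [7, 4], 'z': [4, 8]}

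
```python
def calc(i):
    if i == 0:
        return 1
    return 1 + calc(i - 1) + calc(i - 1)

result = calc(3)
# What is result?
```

calc(i) = 1 + 2·calc(i-1), calc(0)=1. Closed form: (1+1)·2^3 - 1 = 15.

Answer: 15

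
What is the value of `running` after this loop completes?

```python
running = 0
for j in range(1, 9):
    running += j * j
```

Sum of squares 1² to 8² = 204
`running` takes the values: 0 → 1 → 5 → 14 → 30 → 55 → 91 → 140 → 204

Answer: 204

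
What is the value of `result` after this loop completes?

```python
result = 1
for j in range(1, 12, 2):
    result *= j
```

Product of 1, 3, 5, ... up to 11
`result` takes the values: 1 → 3 → 15 → 105 → 945 → 10395

Answer: 10395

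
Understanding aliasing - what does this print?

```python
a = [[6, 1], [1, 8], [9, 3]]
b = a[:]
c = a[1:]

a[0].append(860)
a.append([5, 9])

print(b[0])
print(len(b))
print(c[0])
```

Key concept: slice with nested mutation.
Step by step:
`a = [[6, 1], [1, 8], [9, 3]]` → a = [[6, 1], [1, 8], [9, 3]]
`b = a[:]` → b = [[6, 1], [1, 8], [9, 3]]
`c = a[1:]` → c = [[1, 8], [9, 3]]
`a[0].append(860)` → a = [[6, 1, 860], [1, 8], [9, 3]]; b = [[6, 1, 860], [1, 8], [9, 3]]
`a.append([5, 9])` → a = [[6, 1, 860], [1, 8], [9, 3], [5, 9]]
`print(b[0])` → prints [6, 1, 860]
`print(len(b))` → prints 3
`print(c[0])` → prints [1, 8]

Answer:
[6, 1, 860]
3
[1, 8]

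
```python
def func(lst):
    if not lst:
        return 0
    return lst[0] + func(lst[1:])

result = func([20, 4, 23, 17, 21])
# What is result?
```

20 + 4 + 23 + 17 + 21 + 0 = 85

Answer: 85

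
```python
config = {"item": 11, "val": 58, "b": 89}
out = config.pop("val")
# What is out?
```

Trace:
`config = {"item": 11, "val": 58, "b": 89}` → config = {'item': 11, 'val': 58, 'b': 89}
`out = config.pop("val")` → config = {'item': 11, 'b': 89}; out = 58
So out = 58

Answer: 58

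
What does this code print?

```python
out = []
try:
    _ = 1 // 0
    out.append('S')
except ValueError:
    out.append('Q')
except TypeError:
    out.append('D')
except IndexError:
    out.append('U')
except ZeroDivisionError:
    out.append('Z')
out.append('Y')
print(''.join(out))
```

Execution trace: 'Z' (except ZeroDivisionError) → 'Y' (after the try/except). Output: ZY

Answer: ZY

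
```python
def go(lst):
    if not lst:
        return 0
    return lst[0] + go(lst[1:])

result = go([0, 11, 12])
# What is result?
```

0 + 11 + 12 + 0 = 23

Answer: 23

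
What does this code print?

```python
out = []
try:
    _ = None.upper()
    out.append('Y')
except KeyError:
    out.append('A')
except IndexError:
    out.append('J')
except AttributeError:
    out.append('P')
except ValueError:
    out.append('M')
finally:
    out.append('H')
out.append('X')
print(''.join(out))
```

Execution trace: 'P' (except AttributeError) → 'H' (finally) → 'X' (after the try/except). Output: PHX

Answer: PHX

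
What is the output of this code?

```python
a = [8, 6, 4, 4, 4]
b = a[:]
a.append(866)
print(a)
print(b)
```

Key concept: slice [:] creates copy.
Step by step:
`a = [8, 6, 4, 4, 4]` → a = [8, 6, 4, 4, 4]
`b = a[:]` → b = [8, 6, 4, 4, 4]
`a.append(866)` → a = [8, 6, 4, 4, 4, 866]
`print(a)` → prints [8, 6, 4, 4, 4, 866]
`print(b)` → prints [8, 6, 4, 4, 4]

Answer:
[8, 6, 4, 4, 4, 866]
[8, 6, 4, 4, 4]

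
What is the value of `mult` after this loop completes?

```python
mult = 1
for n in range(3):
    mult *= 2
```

2^3 = 8
`mult` takes the values: 1 → 2 → 4 → 8

Answer: 8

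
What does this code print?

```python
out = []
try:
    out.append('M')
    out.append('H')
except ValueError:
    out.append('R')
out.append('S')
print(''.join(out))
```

Execution trace: 'M' (try body) → 'H' (try body, no exception) → 'S' (after the try/except). Output: MHS

Answer: MHS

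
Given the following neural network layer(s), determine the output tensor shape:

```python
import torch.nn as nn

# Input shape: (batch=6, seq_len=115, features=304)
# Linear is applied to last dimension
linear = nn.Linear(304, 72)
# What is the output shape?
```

Input: (6, 115, 304) -> Output: (6, 115, 72)

Answer: (6, 115, 72)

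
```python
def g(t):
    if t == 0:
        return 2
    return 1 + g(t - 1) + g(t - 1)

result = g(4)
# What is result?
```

g(t) = 1 + 2·g(t-1), g(0)=2. Closed form: (2+1)·2^4 - 1 = 47.

Answer: 47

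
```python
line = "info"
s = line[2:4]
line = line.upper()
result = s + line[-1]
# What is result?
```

Trace:
`line = "info"` → line = 'info'
`s = line[2:4]` → s = 'fo'
`line = line.upper()` → line = 'INFO'
`result = s + line[-1]` → result = 'foO'
So result = 'foO'

Answer: 'foO'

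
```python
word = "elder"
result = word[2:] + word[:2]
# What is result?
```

Trace:
`word = "elder"` → word = 'elder'
`result = word[2:] + word[:2]` → result = 'derel'
So result = 'derel'

Answer: 'derel'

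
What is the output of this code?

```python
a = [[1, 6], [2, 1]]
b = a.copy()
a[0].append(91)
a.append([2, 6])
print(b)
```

Key concept: shallow copy with nested lists.
Step by step:
`a = [[1, 6], [2, 1]]` → a = [[1, 6], [2, 1]]
`b = a.copy()` → b = [[1, 6], [2, 1]]
`a[0].append(91)` → a = [[1, 6, 91], [2, 1]]; b = [[1, 6, 91], [2, 1]]
`a.append([2, 6])` → a = [[1, 6, 91], [2, 1], [2, 6]]
`print(b)` → prints [[1, 6, 91], [2, 1]]

Answer: [[1, 6, 91], [2, 1]]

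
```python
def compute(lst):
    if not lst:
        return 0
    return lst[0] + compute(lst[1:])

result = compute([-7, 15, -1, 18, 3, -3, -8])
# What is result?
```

(-7) + 15 + (-1) + 18 + 3 + (-3) + (-8) + 0 = 17

Answer: 17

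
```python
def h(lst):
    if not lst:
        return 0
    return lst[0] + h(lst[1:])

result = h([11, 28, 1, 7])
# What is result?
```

11 + 28 + 1 + 7 + 0 = 47

Answer: 47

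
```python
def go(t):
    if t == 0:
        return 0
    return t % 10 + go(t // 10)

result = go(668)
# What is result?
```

Sum of digits of 668: 8 + 6 + 6 = 20

Answer: 20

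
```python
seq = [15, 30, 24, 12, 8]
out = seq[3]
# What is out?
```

Trace:
`seq = [15, 30, 24, 12, 8]` → seq = [15, 30, 24, 12, 8]
`out = seq[3]` → out = 12
So out = 12

Answer: 12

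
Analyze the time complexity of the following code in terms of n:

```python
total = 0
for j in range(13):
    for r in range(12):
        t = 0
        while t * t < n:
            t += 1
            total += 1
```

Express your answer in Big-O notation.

Each loop level contributes: 1 × 1 × √n. Multiplying the contributions gives O(√n).

Answer: O(√n)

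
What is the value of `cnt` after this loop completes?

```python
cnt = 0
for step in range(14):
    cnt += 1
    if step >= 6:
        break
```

Loop breaks when step reaches 6, cnt is 7
`cnt` takes the values: 0 → 1 → 2 → 3 → 4 → 5 → 6 → 7

Answer: 7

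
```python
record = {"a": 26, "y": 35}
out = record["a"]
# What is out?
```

Trace:
`record = {"a": 26, "y": 35}` → record = {'a': 26, 'y': 35}
`out = record["a"]` → out = 26
So out = 26

Answer: 26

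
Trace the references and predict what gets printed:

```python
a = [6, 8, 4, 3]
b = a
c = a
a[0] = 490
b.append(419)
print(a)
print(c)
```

Key concept: multiple aliases.
Step by step:
`a = [6, 8, 4, 3]` → a = [6, 8, 4, 3]
`b = a` → b = [6, 8, 4, 3] (same object as a)
`c = a` → c = [6, 8, 4, 3] (same object as a, b)
`a[0] = 490` → a = [490, 8, 4, 3] (same object as b, c); b = [490, 8, 4, 3] (same object as a, c); c = [490, 8, 4, 3] (same object as a, b)
`b.append(419)` → a = [490, 8, 4, 3, 419] (same object as b, c); b = [490, 8, 4, 3, 419] (same object as a, c); c = [490, 8, 4, 3, 419] (same object as a, b)
`print(a)` → prints [490, 8, 4, 3, 419]
`print(c)` → prints [490, 8, 4, 3, 419]

Answer:
[490, 8, 4, 3, 419]
[490, 8, 4, 3, 419]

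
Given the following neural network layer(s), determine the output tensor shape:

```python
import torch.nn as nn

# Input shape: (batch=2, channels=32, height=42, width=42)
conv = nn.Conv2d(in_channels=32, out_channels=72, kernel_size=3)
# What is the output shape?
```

Input: (2, 32, 42, 42) -> Output: (2, 72, 40, 40)

Answer: (2, 72, 40, 40)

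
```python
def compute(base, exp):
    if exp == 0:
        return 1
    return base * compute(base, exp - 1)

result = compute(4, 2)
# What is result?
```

compute(4, 2) = 4 * 4 = 16

Answer: 16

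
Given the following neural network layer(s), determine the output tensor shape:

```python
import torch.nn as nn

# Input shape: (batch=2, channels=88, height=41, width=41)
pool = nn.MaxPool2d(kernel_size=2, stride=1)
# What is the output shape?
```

Input: (2, 88, 41, 41) -> Output: (2, 88, 40, 40)

Answer: (2, 88, 40, 40)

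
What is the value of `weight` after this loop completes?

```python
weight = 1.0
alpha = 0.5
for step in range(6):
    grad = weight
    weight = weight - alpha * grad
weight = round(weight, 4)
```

Gradient descent: w = 1.0 * (1 - 0.5)^6
`weight` takes the values: 1.0 → 0.5 → 0.25 → 0.125 → 0.0625 → 0.03125 → 0.015625 → 0.0156

Answer: 0.0156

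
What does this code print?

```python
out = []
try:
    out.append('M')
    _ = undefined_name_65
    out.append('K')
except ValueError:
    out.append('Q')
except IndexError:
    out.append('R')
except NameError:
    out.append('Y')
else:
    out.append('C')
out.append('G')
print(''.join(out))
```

Execution trace: 'M' (try body) → 'Y' (except NameError) → 'G' (after the try/except). Output: MYG

Answer: MYG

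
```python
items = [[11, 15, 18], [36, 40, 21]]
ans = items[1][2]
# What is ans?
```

Trace:
`items = [[11, 15, 18], [36, 40, 21]]` → items = [[11, 15, 18], [36, 40, 21]]
`ans = items[1][2]` → ans = 21
So ans = 21

Answer: 21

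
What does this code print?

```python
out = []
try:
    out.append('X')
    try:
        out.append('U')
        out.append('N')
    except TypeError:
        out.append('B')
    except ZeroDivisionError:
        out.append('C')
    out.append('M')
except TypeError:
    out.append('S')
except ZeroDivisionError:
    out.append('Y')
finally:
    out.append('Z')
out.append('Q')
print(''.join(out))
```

Execution trace: 'X' (try body) → 'U' (inner try body) → 'N' (inner try body, no exception) → 'M' (try body, no exception) → 'Z' (finally) → 'Q' (after the try/except). Output: XUNMZQ

Answer: XUNMZQ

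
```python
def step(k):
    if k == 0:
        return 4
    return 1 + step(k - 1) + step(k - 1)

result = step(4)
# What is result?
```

step(k) = 1 + 2·step(k-1), step(0)=4. Closed form: (4+1)·2^4 - 1 = 79.

Answer: 79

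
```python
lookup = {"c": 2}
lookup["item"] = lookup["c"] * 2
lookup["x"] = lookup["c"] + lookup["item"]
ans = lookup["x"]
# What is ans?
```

Trace:
`lookup = {"c": 2}` → lookup = {'c': 2}
`lookup["item"] = lookup["c"] * 2` → lookup = {'c': 2, 'item': 4}
`lookup["x"] = lookup["c"] + lookup["item"]` → lookup = {'c': 2, 'item': 4, 'x': 6}
`ans = lookup["x"]` → ans = 6
So ans = 6

Answer: 6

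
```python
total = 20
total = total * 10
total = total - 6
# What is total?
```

Trace:
`total = 20` → total = 20
`total = total * 10` → total = 200
`total = total - 6` → total = 194
So total = 194

Answer: 194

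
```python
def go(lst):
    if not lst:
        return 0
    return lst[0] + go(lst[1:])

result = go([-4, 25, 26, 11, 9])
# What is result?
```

(-4) + 25 + 26 + 11 + 9 + 0 = 67

Answer: 67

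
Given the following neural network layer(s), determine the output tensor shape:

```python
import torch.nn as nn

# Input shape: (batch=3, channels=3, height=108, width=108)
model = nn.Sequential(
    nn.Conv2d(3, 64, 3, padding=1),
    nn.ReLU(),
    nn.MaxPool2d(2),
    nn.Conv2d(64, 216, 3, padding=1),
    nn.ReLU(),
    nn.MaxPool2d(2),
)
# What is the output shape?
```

Input: (3, 3, 108, 108) -> after first Conv2d: (3, 64, 108, 108) -> after first MaxPool2d: (3, 64, 54, 54) -> after second Conv2d: (3, 216, 54, 54) -> Output: (3, 216, 27, 27)

Answer: (3, 216, 27, 27)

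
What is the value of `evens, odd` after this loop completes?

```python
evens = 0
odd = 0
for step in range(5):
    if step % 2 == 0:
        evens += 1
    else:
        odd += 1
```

Count evens and odds in range(5)
`evens, odd` takes the values: (0, 0) → (1, 0) → (1, 1) → (2, 1) → (2, 2) → (3, 2)

Answer: 3, 2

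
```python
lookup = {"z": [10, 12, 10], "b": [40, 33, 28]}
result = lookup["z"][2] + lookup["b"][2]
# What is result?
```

Trace:
`lookup = {"z": [10, 12, 10], "b": [40, 33, 28]}` → lookup = {'z': [10, 12, 10], 'b': [40, 33, 28]}
`result = lookup["z"][2] + lookup["b"][2]` → result = 38
So result = 38

Answer: 38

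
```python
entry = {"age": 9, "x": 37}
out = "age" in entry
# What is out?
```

Trace:
`entry = {"age": 9, "x": 37}` → entry = {'age': 9, 'x': 37}
`out = "age" in entry` → out = True
So out = True

Answer: True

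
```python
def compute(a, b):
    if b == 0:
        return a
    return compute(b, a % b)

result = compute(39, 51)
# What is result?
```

compute(39, 51) -> compute(51, 39) -> compute(39, 12) -> compute(12, 3) -> compute(3, 0) -> 3

Answer: 3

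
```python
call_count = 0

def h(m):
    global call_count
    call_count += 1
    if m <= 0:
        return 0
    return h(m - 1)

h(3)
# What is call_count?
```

Linear recursion stepping by 1: 4 calls from m=3 down to ≤0.

Answer: 4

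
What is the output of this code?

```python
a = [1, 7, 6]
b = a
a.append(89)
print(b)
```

Key concept: basic list aliasing.
Step by step:
`a = [1, 7, 6]` → a = [1, 7, 6]
`b = a` → b = [1, 7, 6] (same object as a)
`a.append(89)` → a = [1, 7, 6, 89] (same object as b); b = [1, 7, 6, 89] (same object as a)
`print(b)` → prints [1, 7, 6, 89]

Answer: [1, 7, 6, 89]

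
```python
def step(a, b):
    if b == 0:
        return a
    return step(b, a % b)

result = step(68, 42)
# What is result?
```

step(68, 42) -> step(42, 26) -> step(26, 16) -> step(16, 10) -> step(10, 6) -> step(6, 4) -> step(4, 2) -> step(2, 0) -> 2

Answer: 2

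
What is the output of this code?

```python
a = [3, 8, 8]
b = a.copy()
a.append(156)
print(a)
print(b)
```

Key concept: list.copy() creates independent copy.
Step by step:
`a = [3, 8, 8]` → a = [3, 8, 8]
`b = a.copy()` → b = [3, 8, 8]
`a.append(156)` → a = [3, 8, 8, 156]
`print(a)` → prints [3, 8, 8, 156]
`print(b)` → prints [3, 8, 8]

Answer:
[3, 8, 8, 156]
[3, 8, 8]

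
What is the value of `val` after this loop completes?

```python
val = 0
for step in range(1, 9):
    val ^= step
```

XOR of 1 to 8
`val` takes the values: 0 → 1 → 3 → 0 → 4 → 1 → 7 → 0 → 8

Answer: 8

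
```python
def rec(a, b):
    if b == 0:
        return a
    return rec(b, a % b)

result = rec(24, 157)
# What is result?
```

rec(24, 157) -> rec(157, 24) -> rec(24, 13) -> rec(13, 11) -> rec(11, 2) -> rec(2, 1) -> rec(1, 0) -> 1

Answer: 1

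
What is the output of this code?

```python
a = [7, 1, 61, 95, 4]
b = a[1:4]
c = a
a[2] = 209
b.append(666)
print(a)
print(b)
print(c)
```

Key concept: slice vs alias.
Step by step:
`a = [7, 1, 61, 95, 4]` → a = [7, 1, 61, 95, 4]
`b = a[1:4]` → b = [1, 61, 95]
`c = a` → c = [7, 1, 61, 95, 4] (same object as a)
`a[2] = 209` → a = [7, 1, 209, 95, 4] (same object as c); c = [7, 1, 209, 95, 4] (same object as a)
`b.append(666)` → b = [1, 61, 95, 666]
`print(a)` → prints [7, 1, 209, 95, 4]
`print(b)` → prints [1, 61, 95, 666]
`print(c)` → prints [7, 1, 209, 95, 4]

Answer:
[7, 1, 209, 95, 4]
[1, 61, 95, 666]
[7, 1, 209, 95, 4]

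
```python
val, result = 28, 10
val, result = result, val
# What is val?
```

Trace:
`val, result = 28, 10` → val = 28; result = 10
`val, result = result, val` → val = 10; result = 28
So val = 10

Answer: 10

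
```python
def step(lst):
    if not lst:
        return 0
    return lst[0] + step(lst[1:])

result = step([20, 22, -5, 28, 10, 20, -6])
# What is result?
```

20 + 22 + (-5) + 28 + 10 + 20 + (-6) + 0 = 89

Answer: 89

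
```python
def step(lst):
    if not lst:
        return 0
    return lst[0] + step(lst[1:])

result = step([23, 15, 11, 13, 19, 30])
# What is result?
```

23 + 15 + 11 + 13 + 19 + 30 + 0 = 111

Answer: 111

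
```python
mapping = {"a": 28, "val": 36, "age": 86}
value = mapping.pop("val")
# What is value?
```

Trace:
`mapping = {"a": 28, "val": 36, "age": 86}` → mapping = {'a': 28, 'val': 36, 'age': 86}
`value = mapping.pop("val")` → mapping = {'a': 28, 'age': 86}; value = 36
So value = 36

Answer: 36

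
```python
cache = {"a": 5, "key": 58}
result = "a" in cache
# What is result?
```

Trace:
`cache = {"a": 5, "key": 58}` → cache = {'a': 5, 'key': 58}
`result = "a" in cache` → result = True
So result = True

Answer: True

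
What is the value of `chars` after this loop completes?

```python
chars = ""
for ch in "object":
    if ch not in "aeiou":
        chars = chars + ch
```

Remove vowels from 'object'
`chars` takes the values: "" → "b" → "bj" → "bjc" → "bjct"

Answer: "bjct"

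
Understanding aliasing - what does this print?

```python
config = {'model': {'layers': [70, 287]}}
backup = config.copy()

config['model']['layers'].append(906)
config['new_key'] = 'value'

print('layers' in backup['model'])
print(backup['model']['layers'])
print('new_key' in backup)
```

Key concept: shallow copy gotcha with nested dict.
Step by step:
`config = {'model': {'layers': [70, 287]}}` → config = {'model': {'layers': [70, 287]}}
`backup = config.copy()` → backup = {'model': {'layers': [70, 287]}}
`config['model']['layers'].append(906)` → config = {'model': {'layers': [70, 287, 906]}}; backup = {'model': {'layers': [70, 287, 906]}}
`config['new_key'] = 'value'` → config = {'model': {'layers': [70, 287, 906]}, 'new_key': 'value'}
`print('layers' in backup['model'])` → prints True
`print(backup['model']['layers'])` → prints [70, 287, 906]
`print('new_key' in backup)` → prints False

Answer:
True
[70, 287, 906]
False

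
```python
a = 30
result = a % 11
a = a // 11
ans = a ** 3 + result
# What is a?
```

Trace:
`a = 30` → a = 30
`result = a % 11` → result = 8
`a = a // 11` → a = 2
`ans = a ** 3 + result` → ans = 16
So a = 2

Answer: 2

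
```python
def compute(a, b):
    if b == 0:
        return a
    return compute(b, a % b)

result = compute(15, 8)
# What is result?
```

compute(15, 8) -> compute(8, 7) -> compute(7, 1) -> compute(1, 0) -> 1

Answer: 1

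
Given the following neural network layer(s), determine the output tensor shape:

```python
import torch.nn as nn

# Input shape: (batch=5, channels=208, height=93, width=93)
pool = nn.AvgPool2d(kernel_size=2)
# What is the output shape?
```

Input: (5, 208, 93, 93) -> Output: (5, 208, 46, 46)

Answer: (5, 208, 46, 46)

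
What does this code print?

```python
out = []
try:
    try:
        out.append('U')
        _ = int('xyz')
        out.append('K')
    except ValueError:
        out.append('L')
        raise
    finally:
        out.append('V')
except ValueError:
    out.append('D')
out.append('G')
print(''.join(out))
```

Execution trace: 'U' (inner try body) → 'L' (inner except ValueError) → 'V' (inner finally) → 'D' (outer except ValueError) → 'G' (after the try/except). Output: ULVDG

Answer: ULVDG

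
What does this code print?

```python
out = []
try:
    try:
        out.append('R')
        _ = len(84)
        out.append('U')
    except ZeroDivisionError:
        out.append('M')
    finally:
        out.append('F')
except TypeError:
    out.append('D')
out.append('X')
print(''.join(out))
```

Execution trace: 'R' (try body) → 'F' (finally) → 'D' (outer except TypeError) → 'X' (after the try/except). Output: RFDX

Answer: RFDX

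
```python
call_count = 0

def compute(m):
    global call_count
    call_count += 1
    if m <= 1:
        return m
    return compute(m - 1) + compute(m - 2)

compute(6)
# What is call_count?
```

Calls(m) = 1 + Calls(m-1) + Calls(m-2); Calls(0)=Calls(1)=1. For m=6 this gives 25.

Answer: 25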